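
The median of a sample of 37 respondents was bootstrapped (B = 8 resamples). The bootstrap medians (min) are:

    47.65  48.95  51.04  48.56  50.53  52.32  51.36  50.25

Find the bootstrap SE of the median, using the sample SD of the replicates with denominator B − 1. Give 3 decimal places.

SE* = 1.572

Bootstrap SE is the standard deviation of the 8 replicate medians.
Mean of replicates: (47.65 + 48.95 + 51.04 + 48.56 + 50.53 + 52.32 + 51.36 + 50.25) / 8 = 400.6600 / 8 = 50.0825
Sum of squared deviations: (−2.4325)² + (−1.1325)² + (+0.9575)² + (−1.5225)² + (+0.4475)² + (+2.2375)² + (+1.2775)² + (+0.1675)² = 17.3011
Variance = 17.3011 / 7 = 2.4716
SE* = √2.4716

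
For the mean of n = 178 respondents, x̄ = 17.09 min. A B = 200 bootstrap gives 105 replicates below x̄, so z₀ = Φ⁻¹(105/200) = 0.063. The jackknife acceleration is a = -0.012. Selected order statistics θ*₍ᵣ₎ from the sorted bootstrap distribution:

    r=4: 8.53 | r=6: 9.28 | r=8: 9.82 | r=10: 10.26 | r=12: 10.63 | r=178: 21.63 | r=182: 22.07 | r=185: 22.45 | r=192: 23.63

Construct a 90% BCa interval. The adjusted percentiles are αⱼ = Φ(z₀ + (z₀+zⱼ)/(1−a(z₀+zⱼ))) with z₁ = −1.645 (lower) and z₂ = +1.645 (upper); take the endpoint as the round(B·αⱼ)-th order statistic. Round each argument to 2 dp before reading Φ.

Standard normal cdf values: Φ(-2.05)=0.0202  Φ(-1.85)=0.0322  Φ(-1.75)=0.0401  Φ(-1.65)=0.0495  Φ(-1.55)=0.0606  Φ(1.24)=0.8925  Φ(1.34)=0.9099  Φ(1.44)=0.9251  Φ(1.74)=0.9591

Lower: z₀ + z₁ = 0.063 + (-1.645) = -1.582; 1 − a(z₀+z₁) = 1 − (-0.012)(-1.582) = 0.9810; argument = 0.063 + (-1.582)/0.9810 = -1.5496 → -1.55.
α₁ = Φ(-1.55) = 0.0606; rank = round(200 × 0.0606) = 12; θ*₍12₎ = 10.63.
Upper: z₀ + z₂ = 1.708; 1 − a(z₀+z₂) = 1.0205; argument = 1.7367 → 1.74; α₂ = 0.9591; rank = 192; θ*₍192₎ = 23.63.

(10.63, 23.63)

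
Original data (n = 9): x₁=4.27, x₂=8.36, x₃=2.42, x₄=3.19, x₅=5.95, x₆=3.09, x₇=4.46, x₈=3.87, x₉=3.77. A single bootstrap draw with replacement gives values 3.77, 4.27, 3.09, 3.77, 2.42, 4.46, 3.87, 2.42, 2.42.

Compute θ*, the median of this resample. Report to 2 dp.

θ* = 3.77

Sorted: 2.42, 2.42, 2.42, 3.09, 3.77, 3.77, 3.87, 4.27, 4.46
Median = middle value = 3.77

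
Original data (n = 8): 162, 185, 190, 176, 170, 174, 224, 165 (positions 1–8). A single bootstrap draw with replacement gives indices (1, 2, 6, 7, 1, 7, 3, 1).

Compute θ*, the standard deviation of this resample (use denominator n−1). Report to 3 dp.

θ* = 26.115

Resample values: 162, 185, 174, 224, 162, 224, 190, 162.
Mean = 185.3750; sum of squared deviations = 4773.8750
s² = 4773.8750 / 7 = 681.9821
s = √681.9821 = 26.115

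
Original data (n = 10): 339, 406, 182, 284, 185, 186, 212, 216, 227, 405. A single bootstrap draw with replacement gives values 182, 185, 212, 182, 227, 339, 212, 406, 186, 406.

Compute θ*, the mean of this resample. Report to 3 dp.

θ* = 253.700

Mean = (182 + 185 + 212 + 182 + 227 + 339 + 212 + 406 + 186 + 406) / 10 = 2537.0 / 10 = 253.700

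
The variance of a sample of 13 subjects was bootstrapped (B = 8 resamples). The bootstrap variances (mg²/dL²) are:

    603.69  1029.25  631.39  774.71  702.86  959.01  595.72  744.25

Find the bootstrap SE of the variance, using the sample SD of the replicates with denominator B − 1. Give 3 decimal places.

SE* = 161.952

Bootstrap SE is the standard deviation of the 8 replicate variances.
Mean of replicates: (603.69 + 1029.25 + 631.39 + 774.71 + 702.86 + 959.01 + 595.72 + 744.25) / 8 = 6040.8800 / 8 = 755.1100
Sum of squared deviations: (−151.4200)² + (+274.1400)² + (−123.7200)² + (+19.6000)² + (−52.2500)² + (+203.9000)² + (−159.3900)² + (−10.8600)² = 183599.9386
Variance = 183599.9386 / 7 = 26228.5627
SE* = √26228.5627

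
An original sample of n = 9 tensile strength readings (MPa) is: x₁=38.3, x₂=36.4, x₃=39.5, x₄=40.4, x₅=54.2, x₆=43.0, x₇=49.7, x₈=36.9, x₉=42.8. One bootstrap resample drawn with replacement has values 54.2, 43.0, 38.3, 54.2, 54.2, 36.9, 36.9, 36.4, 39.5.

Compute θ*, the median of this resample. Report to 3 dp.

Sorted: 36.4, 36.9, 36.9, 38.3, 39.5, 43.0, 54.2, 54.2, 54.2
Median = middle value = 39.500

θ* = 39.500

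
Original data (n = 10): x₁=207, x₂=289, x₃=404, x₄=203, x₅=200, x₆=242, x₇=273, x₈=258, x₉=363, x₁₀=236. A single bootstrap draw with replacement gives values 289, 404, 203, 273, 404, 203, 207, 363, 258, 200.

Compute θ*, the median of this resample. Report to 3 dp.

θ* = 265.500

Sorted: 200, 203, 203, 207, 258, 273, 289, 363, 404, 404
Median = average of the two middle values = 265.500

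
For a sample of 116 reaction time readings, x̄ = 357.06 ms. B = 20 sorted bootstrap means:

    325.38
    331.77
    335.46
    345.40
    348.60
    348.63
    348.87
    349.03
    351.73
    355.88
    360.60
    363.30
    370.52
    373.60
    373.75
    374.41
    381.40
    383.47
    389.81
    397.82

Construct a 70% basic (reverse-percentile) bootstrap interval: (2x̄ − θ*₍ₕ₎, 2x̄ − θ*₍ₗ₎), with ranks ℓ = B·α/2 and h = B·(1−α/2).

Percentile endpoints at ranks 3 and 17: θ*₍3₎ = 335.46, θ*₍17₎ = 381.40.
Basic interval reflects these around x̄:
  lower = 2 × 357.06 − 381.40 = 332.72
  upper = 2 × 357.06 − 335.46 = 378.66

(332.72, 378.66)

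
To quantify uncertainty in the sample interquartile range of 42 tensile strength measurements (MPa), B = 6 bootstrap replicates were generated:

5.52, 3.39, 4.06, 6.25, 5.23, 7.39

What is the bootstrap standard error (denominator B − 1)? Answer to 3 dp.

SE* = 1.450

Bootstrap SE is the standard deviation of the 6 replicate interquartile ranges.
Mean of replicates: (5.52 + 3.39 + 4.06 + 6.25 + 5.23 + 7.39) / 6 = 31.8400 / 6 = 5.3067
Sum of squared deviations: (+0.2133)² + (−1.9167)² + (−1.2467)² + (+0.9433)² + (−0.0767)² + (+2.0833)² = 10.5093
Variance = 10.5093 / 5 = 2.1019
SE* = √2.1019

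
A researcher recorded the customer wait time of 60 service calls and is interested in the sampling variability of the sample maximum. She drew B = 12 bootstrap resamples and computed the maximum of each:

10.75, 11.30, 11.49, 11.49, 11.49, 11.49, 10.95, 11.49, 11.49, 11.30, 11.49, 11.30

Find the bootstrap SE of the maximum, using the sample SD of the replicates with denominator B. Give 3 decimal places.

Bootstrap SE is the standard deviation of the 12 replicate maximums.
Mean of replicates: (10.75 + 11.30 + 11.49 + 11.49 + 11.49 + 11.49 + 10.95 + 11.49 + 11.49 + 11.30 + 11.49 + 11.30) / 12 = 136.0300 / 12 = 11.3358
Sum of squared deviations: (−0.5858)² + (−0.0358)² + (+0.1542)² + (+0.1542)² + (+0.1542)² + (+0.1542)² + (−0.3858)² + (+0.1542)² + (+0.1542)² + (−0.0358)² + (+0.1542)² + (−0.0358)² = 0.6623
Variance = 0.6623 / 12 = 0.0552
SE* = √0.0552

SE* = 0.235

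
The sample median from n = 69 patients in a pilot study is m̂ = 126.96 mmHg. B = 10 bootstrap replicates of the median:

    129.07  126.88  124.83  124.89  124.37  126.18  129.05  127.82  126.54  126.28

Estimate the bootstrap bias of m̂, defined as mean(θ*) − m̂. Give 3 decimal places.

bias = −0.369

mean(θ*) = (129.07 + 126.88 + 124.83 + 124.89 + 124.37 + 126.18 + 129.05 + 127.82 + 126.54 + 126.28) / 10 = 126.5910
bias = 126.5910 − 126.96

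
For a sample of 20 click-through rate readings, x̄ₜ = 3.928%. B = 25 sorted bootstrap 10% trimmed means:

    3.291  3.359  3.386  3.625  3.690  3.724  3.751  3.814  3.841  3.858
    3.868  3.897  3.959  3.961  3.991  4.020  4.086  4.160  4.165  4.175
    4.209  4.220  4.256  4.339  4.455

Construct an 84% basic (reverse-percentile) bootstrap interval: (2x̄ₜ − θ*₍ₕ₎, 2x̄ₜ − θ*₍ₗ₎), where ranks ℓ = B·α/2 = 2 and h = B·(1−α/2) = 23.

Percentile endpoints at ranks 2 and 23: θ*₍2₎ = 3.359, θ*₍23₎ = 4.256.
Basic interval reflects these around x̄ₜ:
  lower = 2 × 3.928 − 4.256 = 3.600
  upper = 2 × 3.928 − 3.359 = 4.497

(3.600, 4.497)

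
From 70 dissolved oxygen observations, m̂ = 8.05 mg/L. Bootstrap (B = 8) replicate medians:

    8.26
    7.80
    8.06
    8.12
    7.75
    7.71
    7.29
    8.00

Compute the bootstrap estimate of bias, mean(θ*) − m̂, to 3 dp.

bias = −0.176

mean(θ*) = (8.26 + 7.80 + 8.06 + 8.12 + 7.75 + 7.71 + 7.29 + 8.00) / 8 = 7.8738
bias = 7.8738 − 8.05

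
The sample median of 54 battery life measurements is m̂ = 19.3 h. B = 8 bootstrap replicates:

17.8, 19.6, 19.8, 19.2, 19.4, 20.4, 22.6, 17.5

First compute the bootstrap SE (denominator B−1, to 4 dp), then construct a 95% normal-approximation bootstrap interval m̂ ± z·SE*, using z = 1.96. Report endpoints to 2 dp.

(16.20, 22.40)

Mean of replicates = 19.5375; sum of squared deviations = 17.4988; SE* = √(17.4988/7) = 1.5811
Margin = 1.96 × 1.5811 = 3.099
Interval: 19.3 ± 3.099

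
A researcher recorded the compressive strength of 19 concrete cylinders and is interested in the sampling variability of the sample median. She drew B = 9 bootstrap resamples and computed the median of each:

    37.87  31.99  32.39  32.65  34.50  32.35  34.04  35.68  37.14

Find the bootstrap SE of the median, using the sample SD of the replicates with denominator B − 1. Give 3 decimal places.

SE* = 2.189

Bootstrap SE is the standard deviation of the 9 replicate medians.
Mean of replicates: (37.87 + 31.99 + 32.39 + 32.65 + 34.50 + 32.35 + 34.04 + 35.68 + 37.14) / 9 = 308.6100 / 9 = 34.2900
Sum of squared deviations: (+3.5800)² + (−2.3000)² + (−1.9000)² + (−1.6400)² + (+0.2100)² + (−1.9400)² + (−0.2500)² + (+1.3900)² + (+2.8500)² = 38.3308
Variance = 38.3308 / 8 = 4.7913
SE* = √4.7913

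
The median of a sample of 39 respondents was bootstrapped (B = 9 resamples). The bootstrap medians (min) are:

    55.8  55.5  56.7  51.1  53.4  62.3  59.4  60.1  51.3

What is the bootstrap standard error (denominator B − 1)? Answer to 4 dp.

Bootstrap SE is the standard deviation of the 9 replicate medians.
Mean of replicates: (55.8 + 55.5 + 56.7 + 51.1 + 53.4 + 62.3 + 59.4 + 60.1 + 51.3) / 9 = 505.60000 / 9 = 56.17778
Sum of squared deviations: (−0.37778)² + (−0.67778)² + (+0.52222)² + (−5.07778)² + (−2.77778)² + (+6.12222)² + (+3.22222)² + (+3.92222)² + (−4.87778)² = 121.41556
Variance = 121.41556 / 8 = 15.17694
SE* = √15.17694

SE* = 3.8958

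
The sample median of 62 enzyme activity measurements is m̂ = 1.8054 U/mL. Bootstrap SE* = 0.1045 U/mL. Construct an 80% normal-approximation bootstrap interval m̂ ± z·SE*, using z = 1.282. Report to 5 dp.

(1.67143, 1.93937)

Margin = 1.282 × 0.1045 = 0.133969
Interval: 1.8054 ± 0.133969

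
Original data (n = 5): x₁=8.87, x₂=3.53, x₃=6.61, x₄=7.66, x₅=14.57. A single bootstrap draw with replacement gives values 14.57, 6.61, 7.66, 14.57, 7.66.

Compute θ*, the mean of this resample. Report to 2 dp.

θ* = 10.21

Mean = (14.57 + 6.61 + 7.66 + 14.57 + 7.66) / 5 = 51.070 / 5 = 10.21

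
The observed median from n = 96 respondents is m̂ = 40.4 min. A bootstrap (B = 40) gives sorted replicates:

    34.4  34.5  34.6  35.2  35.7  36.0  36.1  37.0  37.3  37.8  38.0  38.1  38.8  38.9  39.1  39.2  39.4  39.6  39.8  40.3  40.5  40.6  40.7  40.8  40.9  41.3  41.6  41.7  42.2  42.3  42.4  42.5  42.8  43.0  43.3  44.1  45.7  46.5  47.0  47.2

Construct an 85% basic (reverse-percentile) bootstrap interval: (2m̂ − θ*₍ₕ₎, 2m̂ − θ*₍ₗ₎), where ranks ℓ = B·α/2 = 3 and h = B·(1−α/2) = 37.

Percentile endpoints at ranks 3 and 37: θ*₍3₎ = 34.6, θ*₍37₎ = 45.7.
Basic interval reflects these around m̂:
  lower = 2 × 40.4 − 45.7 = 35.1
  upper = 2 × 40.4 − 34.6 = 46.2

(35.1, 46.2)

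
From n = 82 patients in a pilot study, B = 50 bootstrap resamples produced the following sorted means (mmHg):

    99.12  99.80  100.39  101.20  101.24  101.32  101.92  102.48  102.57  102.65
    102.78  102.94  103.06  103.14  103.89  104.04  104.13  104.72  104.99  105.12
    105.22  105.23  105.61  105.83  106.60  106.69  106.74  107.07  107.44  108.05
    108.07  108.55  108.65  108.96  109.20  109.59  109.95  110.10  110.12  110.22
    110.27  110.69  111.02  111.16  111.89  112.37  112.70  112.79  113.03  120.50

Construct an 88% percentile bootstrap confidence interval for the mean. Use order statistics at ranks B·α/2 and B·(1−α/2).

(100.39, 112.70)

α = 0.12; lower rank = 50 × 0.060 = 3; upper rank = 50 × 0.940 = 47.
The 3rd smallest replicate is 100.39; the 47th is 112.70.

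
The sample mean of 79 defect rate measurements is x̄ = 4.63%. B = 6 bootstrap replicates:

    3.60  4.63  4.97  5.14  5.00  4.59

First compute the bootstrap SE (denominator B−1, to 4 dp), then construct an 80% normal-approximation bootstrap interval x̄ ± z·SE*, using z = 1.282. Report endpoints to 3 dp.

Mean of replicates = 4.6550; sum of squared deviations = 1.5713; SE* = √(1.5713/5) = 0.5606
Margin = 1.282 × 0.5606 = 0.7187
Interval: 4.63 ± 0.7187

(3.911, 5.349)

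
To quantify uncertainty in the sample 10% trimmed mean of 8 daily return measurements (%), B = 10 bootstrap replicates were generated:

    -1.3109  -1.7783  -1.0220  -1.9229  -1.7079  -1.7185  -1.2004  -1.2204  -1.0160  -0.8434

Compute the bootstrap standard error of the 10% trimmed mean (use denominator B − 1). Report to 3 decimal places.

SE* = 0.378

Bootstrap SE is the standard deviation of the 10 replicate 10% trimmed means.
Mean of replicates: ((-1.3109) + (-1.7783) + (-1.0220) + (-1.9229) + (-1.7079) + (-1.7185) + (-1.2004) + (-1.2204) + (-1.0160) + (-0.8434)) / 10 = -13.74070 / 10 = -1.37407
Sum of squared deviations: (+0.06317)² + (−0.40423)² + (+0.35207)² + (−0.54883)² + (−0.33383)² + (−0.34443)² + (+0.17367)² + (+0.15367)² + (+0.35807)² + (+0.53067)² = 1.28624
Variance = 1.28624 / 9 = 0.14292
SE* = √0.14292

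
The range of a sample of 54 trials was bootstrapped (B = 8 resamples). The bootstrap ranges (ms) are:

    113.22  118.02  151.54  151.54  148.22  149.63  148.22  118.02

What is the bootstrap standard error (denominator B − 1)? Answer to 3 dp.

Bootstrap SE is the standard deviation of the 8 replicate ranges.
Mean of replicates: (113.22 + 118.02 + 151.54 + 151.54 + 148.22 + 149.63 + 148.22 + 118.02) / 8 = 1098.4100 / 8 = 137.3012
Sum of squared deviations: (−24.0812)² + (−19.2812)² + (+14.2388)² + (+14.2388)² + (+10.9188)² + (+12.3288)² + (+10.9188)² + (−19.2812)² = 2119.3601
Variance = 2119.3601 / 7 = 302.7657
SE* = √302.7657

SE* = 17.400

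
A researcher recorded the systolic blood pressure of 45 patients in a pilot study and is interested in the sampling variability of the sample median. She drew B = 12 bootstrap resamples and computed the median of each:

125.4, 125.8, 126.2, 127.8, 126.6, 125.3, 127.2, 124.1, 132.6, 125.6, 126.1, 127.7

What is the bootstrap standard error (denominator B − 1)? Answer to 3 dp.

SE* = 2.139

Bootstrap SE is the standard deviation of the 12 replicate medians.
Mean of replicates: (125.4 + 125.8 + 126.2 + 127.8 + 126.6 + 125.3 + 127.2 + 124.1 + 132.6 + 125.6 + 126.1 + 127.7) / 12 = 1520.4000 / 12 = 126.7000
Sum of squared deviations: (−1.3000)² + (−0.9000)² + (−0.5000)² + (+1.1000)² + (−0.1000)² + (−1.4000)² + (+0.5000)² + (−2.6000)² + (+5.9000)² + (−1.1000)² + (−0.6000)² + (+1.0000)² = 50.3200
Variance = 50.3200 / 11 = 4.5745
SE* = √4.5745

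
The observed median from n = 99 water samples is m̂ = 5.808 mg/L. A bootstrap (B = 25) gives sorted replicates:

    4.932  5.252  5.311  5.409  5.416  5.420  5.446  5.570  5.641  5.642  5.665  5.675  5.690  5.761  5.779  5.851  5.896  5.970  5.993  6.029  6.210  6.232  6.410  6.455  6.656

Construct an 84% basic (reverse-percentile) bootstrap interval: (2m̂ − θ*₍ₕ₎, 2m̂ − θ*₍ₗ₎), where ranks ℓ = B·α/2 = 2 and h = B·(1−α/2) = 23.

Percentile endpoints at ranks 2 and 23: θ*₍2₎ = 5.252, θ*₍23₎ = 6.410.
Basic interval reflects these around m̂:
  lower = 2 × 5.808 − 6.410 = 5.206
  upper = 2 × 5.808 − 5.252 = 6.364

(5.206, 6.364)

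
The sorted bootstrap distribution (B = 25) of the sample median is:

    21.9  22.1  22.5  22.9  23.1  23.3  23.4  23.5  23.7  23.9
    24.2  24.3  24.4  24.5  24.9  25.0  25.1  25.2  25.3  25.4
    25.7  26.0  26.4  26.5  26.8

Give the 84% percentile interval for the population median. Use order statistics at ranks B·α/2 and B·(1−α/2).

(22.1, 26.4)

α = 0.16; lower rank = 25 × 0.080 = 2; upper rank = 25 × 0.920 = 23.
The 2nd smallest replicate is 22.1; the 23rd is 26.4.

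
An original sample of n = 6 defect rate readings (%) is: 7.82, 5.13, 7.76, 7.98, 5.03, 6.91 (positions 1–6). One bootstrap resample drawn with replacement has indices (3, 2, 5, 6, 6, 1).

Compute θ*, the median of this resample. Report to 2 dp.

Resample values: 7.76, 5.13, 5.03, 6.91, 6.91, 7.82.
Sorted: 5.03, 5.13, 6.91, 6.91, 7.76, 7.82
Median = average of the two middle values = 6.91

θ* = 6.91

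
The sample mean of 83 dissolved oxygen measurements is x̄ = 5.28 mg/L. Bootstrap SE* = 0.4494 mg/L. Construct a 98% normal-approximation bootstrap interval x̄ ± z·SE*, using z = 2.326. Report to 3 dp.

(4.235, 6.325)

Margin = 2.326 × 0.4494 = 1.0453
Interval: 5.28 ± 1.0453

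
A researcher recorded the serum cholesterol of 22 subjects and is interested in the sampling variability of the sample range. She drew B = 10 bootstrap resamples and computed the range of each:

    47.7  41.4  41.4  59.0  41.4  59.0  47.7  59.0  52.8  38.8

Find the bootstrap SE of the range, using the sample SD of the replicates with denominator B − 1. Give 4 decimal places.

SE* = 8.1296

Bootstrap SE is the standard deviation of the 10 replicate ranges.
Mean of replicates: (47.7 + 41.4 + 41.4 + 59.0 + 41.4 + 59.0 + 47.7 + 59.0 + 52.8 + 38.8) / 10 = 488.20000 / 10 = 48.82000
Sum of squared deviations: (−1.12000)² + (−7.42000)² + (−7.42000)² + (+10.18000)² + (−7.42000)² + (+10.18000)² + (−1.12000)² + (+10.18000)² + (+3.98000)² + (−10.02000)² = 594.81600
Variance = 594.81600 / 9 = 66.09067
SE* = √66.09067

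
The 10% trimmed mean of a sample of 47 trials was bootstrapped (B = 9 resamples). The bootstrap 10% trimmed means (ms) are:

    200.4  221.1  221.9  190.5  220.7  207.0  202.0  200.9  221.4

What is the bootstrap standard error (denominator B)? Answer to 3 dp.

SE* = 11.233

Bootstrap SE is the standard deviation of the 9 replicate 10% trimmed means.
Mean of replicates: (200.4 + 221.1 + 221.9 + 190.5 + 220.7 + 207.0 + 202.0 + 200.9 + 221.4) / 9 = 1885.9000 / 9 = 209.5444
Sum of squared deviations: (−9.1444)² + (+11.5556)² + (+12.3556)² + (−19.0444)² + (+11.1556)² + (−2.5444)² + (−7.5444)² + (−8.6444)² + (+11.8556)² = 1135.6222
Variance = 1135.6222 / 9 = 126.1802
SE* = √126.1802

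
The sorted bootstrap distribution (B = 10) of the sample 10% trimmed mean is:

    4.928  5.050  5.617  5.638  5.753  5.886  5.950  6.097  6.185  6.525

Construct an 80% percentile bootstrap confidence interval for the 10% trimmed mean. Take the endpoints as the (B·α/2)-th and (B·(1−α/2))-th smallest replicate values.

α = 0.20; lower rank = 10 × 0.100 = 1; upper rank = 10 × 0.900 = 9.
The 1st smallest replicate is 4.928; the 9th is 6.185.

(4.928, 6.185)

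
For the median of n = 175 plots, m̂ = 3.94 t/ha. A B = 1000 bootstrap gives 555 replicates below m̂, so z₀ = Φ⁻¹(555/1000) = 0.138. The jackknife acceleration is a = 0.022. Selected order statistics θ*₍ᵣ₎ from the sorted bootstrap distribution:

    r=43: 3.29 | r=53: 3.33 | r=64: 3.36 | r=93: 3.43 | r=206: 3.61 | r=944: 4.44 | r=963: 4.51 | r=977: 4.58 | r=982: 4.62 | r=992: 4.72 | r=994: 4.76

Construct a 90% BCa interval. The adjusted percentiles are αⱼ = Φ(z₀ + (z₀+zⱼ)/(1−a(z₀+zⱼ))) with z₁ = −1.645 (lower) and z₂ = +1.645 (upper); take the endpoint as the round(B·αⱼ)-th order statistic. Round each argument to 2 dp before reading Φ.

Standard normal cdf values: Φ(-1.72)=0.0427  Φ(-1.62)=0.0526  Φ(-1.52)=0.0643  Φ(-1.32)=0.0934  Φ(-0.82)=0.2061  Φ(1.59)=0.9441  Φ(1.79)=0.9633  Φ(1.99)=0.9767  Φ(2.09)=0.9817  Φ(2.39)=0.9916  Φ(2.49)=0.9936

(3.43, 4.58)

Lower: z₀ + z₁ = 0.138 + (-1.645) = -1.507; 1 − a(z₀+z₁) = 1 − (0.022)(-1.507) = 1.0332; argument = 0.138 + (-1.507)/1.0332 = -1.3206 → -1.32.
α₁ = Φ(-1.32) = 0.0934; rank = round(1000 × 0.0934) = 93; θ*₍93₎ = 3.43.
Upper: z₀ + z₂ = 1.783; 1 − a(z₀+z₂) = 0.9608; argument = 1.9938 → 1.99; α₂ = 0.9767; rank = 977; θ*₍977₎ = 4.58.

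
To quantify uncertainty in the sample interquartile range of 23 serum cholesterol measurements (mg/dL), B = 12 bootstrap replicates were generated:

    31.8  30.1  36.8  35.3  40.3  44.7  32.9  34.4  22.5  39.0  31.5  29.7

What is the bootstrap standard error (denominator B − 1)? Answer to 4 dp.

SE* = 5.7764

Bootstrap SE is the standard deviation of the 12 replicate interquartile ranges.
Mean of replicates: (31.8 + 30.1 + 36.8 + 35.3 + 40.3 + 44.7 + 32.9 + 34.4 + 22.5 + 39.0 + 31.5 + 29.7) / 12 = 409.00000 / 12 = 34.08333
Sum of squared deviations: (−2.28333)² + (−3.98333)² + (+2.71667)² + (+1.21667)² + (+6.21667)² + (+10.61667)² + (−1.18333)² + (+0.31667)² + (−11.58333)² + (+4.91667)² + (−2.58333)² + (−4.38333)² = 367.03667
Variance = 367.03667 / 11 = 33.36697
SE* = √33.36697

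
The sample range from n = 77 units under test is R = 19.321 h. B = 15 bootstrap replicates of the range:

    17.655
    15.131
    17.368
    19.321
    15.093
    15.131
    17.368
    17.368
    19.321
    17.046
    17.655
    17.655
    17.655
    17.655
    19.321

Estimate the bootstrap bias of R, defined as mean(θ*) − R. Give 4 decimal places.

bias = −1.9381

mean(θ*) = (17.655 + 15.131 + 17.368 + 19.321 + 15.093 + 15.131 + 17.368 + 17.368 + 19.321 + 17.046 + 17.655 + 17.655 + 17.655 + 17.655 + 19.321) / 15 = 17.38287
bias = 17.38287 − 19.321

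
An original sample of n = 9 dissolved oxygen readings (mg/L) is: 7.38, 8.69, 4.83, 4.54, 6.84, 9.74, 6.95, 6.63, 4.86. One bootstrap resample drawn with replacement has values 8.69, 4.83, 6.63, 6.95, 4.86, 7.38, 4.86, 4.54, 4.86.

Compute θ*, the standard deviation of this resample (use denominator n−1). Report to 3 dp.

θ* = 1.493

Mean = 5.9556; sum of squared deviations = 17.8214
s² = 17.8214 / 8 = 2.2277
s = √2.2277 = 1.493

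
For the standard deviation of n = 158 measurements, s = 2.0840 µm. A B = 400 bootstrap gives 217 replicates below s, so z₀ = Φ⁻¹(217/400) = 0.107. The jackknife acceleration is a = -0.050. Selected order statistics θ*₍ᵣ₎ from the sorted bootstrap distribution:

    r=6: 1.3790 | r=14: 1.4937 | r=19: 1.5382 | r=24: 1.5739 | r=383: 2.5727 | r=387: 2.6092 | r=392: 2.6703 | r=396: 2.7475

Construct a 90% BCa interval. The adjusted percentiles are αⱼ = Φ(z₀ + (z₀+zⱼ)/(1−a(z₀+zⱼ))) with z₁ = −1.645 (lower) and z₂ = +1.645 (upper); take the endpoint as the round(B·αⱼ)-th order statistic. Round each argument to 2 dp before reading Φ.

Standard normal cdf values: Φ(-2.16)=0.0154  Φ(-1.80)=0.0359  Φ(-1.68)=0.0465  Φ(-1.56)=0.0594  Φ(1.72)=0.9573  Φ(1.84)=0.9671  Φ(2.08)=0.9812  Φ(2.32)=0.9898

Lower: z₀ + z₁ = 0.107 + (-1.645) = -1.538; 1 − a(z₀+z₁) = 1 − (-0.050)(-1.538) = 0.9231; argument = 0.107 + (-1.538)/0.9231 = -1.5591 → -1.56.
α₁ = Φ(-1.56) = 0.0594; rank = round(400 × 0.0594) = 24; θ*₍24₎ = 1.5739.
Upper: z₀ + z₂ = 1.752; 1 − a(z₀+z₂) = 1.0876; argument = 1.7179 → 1.72; α₂ = 0.9573; rank = 383; θ*₍383₎ = 2.5727.

(1.5739, 2.5727)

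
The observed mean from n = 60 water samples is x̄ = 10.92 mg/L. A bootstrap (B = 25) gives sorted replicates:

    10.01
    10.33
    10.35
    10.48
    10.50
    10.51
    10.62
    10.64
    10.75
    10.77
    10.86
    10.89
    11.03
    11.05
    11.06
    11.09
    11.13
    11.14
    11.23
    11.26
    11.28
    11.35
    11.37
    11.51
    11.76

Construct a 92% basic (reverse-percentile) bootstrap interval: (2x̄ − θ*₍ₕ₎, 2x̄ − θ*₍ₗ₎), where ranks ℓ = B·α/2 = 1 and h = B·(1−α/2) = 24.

(10.33, 11.83)

Percentile endpoints at ranks 1 and 24: θ*₍1₎ = 10.01, θ*₍24₎ = 11.51.
Basic interval reflects these around x̄:
  lower = 2 × 10.92 − 11.51 = 10.33
  upper = 2 × 10.92 − 10.01 = 11.83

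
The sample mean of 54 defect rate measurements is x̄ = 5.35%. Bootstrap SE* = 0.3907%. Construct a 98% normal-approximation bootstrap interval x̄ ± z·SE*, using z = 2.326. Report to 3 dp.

(4.441, 6.259)

Margin = 2.326 × 0.3907 = 0.9088
Interval: 5.35 ± 0.9088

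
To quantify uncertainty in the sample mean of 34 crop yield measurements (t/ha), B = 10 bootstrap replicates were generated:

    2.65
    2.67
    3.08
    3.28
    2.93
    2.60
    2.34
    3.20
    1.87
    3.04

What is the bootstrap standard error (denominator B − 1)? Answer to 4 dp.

SE* = 0.4330

Bootstrap SE is the standard deviation of the 10 replicate means.
Mean of replicates: (2.65 + 2.67 + 3.08 + 3.28 + 2.93 + 2.60 + 2.34 + 3.20 + 1.87 + 3.04) / 10 = 27.66000 / 10 = 2.76600
Sum of squared deviations: (−0.11600)² + (−0.09600)² + (+0.31400)² + (+0.51400)² + (+0.16400)² + (−0.16600)² + (−0.42600)² + (+0.43400)² + (−0.89600)² + (+0.27400)² = 1.68764
Variance = 1.68764 / 9 = 0.18752
SE* = √0.18752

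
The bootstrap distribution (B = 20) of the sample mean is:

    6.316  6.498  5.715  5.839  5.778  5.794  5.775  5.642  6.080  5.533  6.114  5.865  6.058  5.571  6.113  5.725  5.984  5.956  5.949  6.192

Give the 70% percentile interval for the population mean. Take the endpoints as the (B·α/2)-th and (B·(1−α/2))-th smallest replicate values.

(5.642, 6.114)

Sorted replicates: 5.533, 5.571, 5.642, 5.715, 5.725, 5.775, 5.778, 5.794, 5.839, 5.865, 5.949, 5.956, 5.984, 6.058, 6.080, 6.113, 6.114, 6.192, 6.316, 6.498
α = 0.30; lower rank = 20 × 0.150 = 3; upper rank = 20 × 0.850 = 17.
The 3rd smallest replicate is 5.642; the 17th is 6.114.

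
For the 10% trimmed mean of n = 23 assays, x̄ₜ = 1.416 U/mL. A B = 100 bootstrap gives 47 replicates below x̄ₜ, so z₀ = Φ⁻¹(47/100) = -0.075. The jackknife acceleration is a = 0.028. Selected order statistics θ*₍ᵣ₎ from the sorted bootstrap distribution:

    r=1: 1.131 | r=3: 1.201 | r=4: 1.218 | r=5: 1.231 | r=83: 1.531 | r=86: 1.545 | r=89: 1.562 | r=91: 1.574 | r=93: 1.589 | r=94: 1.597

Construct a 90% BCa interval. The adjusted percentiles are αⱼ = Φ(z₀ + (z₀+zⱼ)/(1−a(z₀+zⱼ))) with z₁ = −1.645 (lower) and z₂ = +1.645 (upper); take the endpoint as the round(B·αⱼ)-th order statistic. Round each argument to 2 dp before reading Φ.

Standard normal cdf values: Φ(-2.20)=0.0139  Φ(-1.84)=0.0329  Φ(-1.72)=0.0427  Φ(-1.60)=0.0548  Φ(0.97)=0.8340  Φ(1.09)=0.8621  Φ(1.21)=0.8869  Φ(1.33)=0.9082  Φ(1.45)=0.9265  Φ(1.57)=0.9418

(1.218, 1.597)

Lower: z₀ + z₁ = -0.075 + (-1.645) = -1.720; 1 − a(z₀+z₁) = 1 − (0.028)(-1.720) = 1.0482; argument = -0.075 + (-1.720)/1.0482 = -1.7160 → -1.72.
α₁ = Φ(-1.72) = 0.0427; rank = round(100 × 0.0427) = 4; θ*₍4₎ = 1.218.
Upper: z₀ + z₂ = 1.570; 1 − a(z₀+z₂) = 0.9560; argument = 1.5672 → 1.57; α₂ = 0.9418; rank = 94; θ*₍94₎ = 1.597.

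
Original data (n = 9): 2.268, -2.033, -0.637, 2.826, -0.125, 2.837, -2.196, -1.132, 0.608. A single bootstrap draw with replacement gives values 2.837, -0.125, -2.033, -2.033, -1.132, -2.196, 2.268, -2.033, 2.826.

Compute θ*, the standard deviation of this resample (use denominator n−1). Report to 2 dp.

θ* = 2.22

Mean = -0.1801; sum of squared deviations = 39.4054
s² = 39.4054 / 8 = 4.9257
s = √4.9257 = 2.22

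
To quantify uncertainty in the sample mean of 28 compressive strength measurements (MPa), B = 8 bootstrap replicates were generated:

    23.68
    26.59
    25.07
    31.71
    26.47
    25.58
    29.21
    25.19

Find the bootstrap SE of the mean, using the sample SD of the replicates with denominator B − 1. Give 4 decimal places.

Bootstrap SE is the standard deviation of the 8 replicate means.
Mean of replicates: (23.68 + 26.59 + 25.07 + 31.71 + 26.47 + 25.58 + 29.21 + 25.19) / 8 = 213.50000 / 8 = 26.68750
Sum of squared deviations: (−3.00750)² + (−0.09750)² + (−1.61750)² + (+5.02250)² + (−0.21750)² + (−1.10750)² + (+2.52250)² + (−1.49750)² = 46.77575
Variance = 46.77575 / 7 = 6.68225
SE* = √6.68225

SE* = 2.5850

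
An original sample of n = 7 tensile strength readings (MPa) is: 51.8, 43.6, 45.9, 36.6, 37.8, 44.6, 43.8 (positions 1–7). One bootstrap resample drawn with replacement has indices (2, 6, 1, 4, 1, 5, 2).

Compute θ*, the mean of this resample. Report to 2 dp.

Resample values: 43.6, 44.6, 51.8, 36.6, 51.8, 37.8, 43.6.
Mean = (43.6 + 44.6 + 51.8 + 36.6 + 51.8 + 37.8 + 43.6) / 7 = 309.80 / 7 = 44.26

θ* = 44.26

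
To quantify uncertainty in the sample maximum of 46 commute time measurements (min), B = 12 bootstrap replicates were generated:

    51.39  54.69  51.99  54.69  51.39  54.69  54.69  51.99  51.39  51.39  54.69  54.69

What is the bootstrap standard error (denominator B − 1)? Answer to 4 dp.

Bootstrap SE is the standard deviation of the 12 replicate maximums.
Mean of replicates: (51.39 + 54.69 + 51.99 + 54.69 + 51.39 + 54.69 + 54.69 + 51.99 + 51.39 + 51.39 + 54.69 + 54.69) / 12 = 637.68000 / 12 = 53.14000
Sum of squared deviations: (−1.75000)² + (+1.55000)² + (−1.15000)² + (+1.55000)² + (−1.75000)² + (+1.55000)² + (+1.55000)² + (−1.15000)² + (−1.75000)² + (−1.75000)² + (+1.55000)² + (+1.55000)² = 29.31000
Variance = 29.31000 / 11 = 2.66455
SE* = √2.66455

SE* = 1.6323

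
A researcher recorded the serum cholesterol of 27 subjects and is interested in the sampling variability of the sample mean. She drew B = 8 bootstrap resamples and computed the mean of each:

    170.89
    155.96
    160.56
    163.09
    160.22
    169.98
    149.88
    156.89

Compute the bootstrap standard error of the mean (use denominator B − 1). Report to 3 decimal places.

Bootstrap SE is the standard deviation of the 8 replicate means.
Mean of replicates: (170.89 + 155.96 + 160.56 + 163.09 + 160.22 + 169.98 + 149.88 + 156.89) / 8 = 1287.4700 / 8 = 160.9338
Sum of squared deviations: (+9.9562)² + (−4.9737)² + (−0.3738)² + (+2.1562)² + (−0.7138)² + (+9.0462)² + (−11.0538)² + (−4.0438)² = 349.5356
Variance = 349.5356 / 7 = 49.9337
SE* = √49.9337

SE* = 7.066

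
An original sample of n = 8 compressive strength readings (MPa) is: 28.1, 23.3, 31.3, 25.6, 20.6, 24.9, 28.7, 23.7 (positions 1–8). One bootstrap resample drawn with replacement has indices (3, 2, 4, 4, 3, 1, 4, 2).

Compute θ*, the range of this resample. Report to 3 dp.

θ* = 8.000

Resample values: 31.3, 23.3, 25.6, 25.6, 31.3, 28.1, 25.6, 23.3.
Range = 31.3 − 23.3 = 8.000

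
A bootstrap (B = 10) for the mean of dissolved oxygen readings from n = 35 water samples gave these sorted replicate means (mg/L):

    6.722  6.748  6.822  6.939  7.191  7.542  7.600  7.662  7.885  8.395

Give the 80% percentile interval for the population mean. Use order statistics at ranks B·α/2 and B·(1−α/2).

α = 0.20; lower rank = 10 × 0.100 = 1; upper rank = 10 × 0.900 = 9.
The 1st smallest replicate is 6.722; the 9th is 7.885.

(6.722, 7.885)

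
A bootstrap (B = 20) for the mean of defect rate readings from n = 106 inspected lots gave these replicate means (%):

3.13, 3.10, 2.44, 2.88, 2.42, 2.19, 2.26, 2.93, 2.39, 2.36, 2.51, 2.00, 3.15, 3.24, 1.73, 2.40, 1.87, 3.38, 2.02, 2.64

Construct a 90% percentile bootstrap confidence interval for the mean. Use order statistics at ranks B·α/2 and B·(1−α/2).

(1.73, 3.24)

Sorted replicates: 1.73, 1.87, 2.00, 2.02, 2.19, 2.26, 2.36, 2.39, 2.40, 2.42, 2.44, 2.51, 2.64, 2.88, 2.93, 3.10, 3.13, 3.15, 3.24, 3.38
α = 0.10; lower rank = 20 × 0.050 = 1; upper rank = 20 × 0.950 = 19.
The 1st smallest replicate is 1.73; the 19th is 3.24.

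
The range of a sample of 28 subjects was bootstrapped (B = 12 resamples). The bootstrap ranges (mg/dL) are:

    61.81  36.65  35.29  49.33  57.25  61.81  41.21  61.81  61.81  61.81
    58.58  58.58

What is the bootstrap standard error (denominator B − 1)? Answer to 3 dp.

SE* = 10.417

Bootstrap SE is the standard deviation of the 12 replicate ranges.
Mean of replicates: (61.81 + 36.65 + 35.29 + 49.33 + 57.25 + 61.81 + 41.21 + 61.81 + 61.81 + 61.81 + 58.58 + 58.58) / 12 = 645.9400 / 12 = 53.8283
Sum of squared deviations: (+7.9817)² + (−17.1783)² + (−18.5383)² + (−4.4983)² + (+3.4217)² + (+7.9817)² + (−12.6183)² + (+7.9817)² + (+7.9817)² + (+7.9817)² + (+4.7517)² + (+4.7517)² = 1193.6218
Variance = 1193.6218 / 11 = 108.5111
SE* = √108.5111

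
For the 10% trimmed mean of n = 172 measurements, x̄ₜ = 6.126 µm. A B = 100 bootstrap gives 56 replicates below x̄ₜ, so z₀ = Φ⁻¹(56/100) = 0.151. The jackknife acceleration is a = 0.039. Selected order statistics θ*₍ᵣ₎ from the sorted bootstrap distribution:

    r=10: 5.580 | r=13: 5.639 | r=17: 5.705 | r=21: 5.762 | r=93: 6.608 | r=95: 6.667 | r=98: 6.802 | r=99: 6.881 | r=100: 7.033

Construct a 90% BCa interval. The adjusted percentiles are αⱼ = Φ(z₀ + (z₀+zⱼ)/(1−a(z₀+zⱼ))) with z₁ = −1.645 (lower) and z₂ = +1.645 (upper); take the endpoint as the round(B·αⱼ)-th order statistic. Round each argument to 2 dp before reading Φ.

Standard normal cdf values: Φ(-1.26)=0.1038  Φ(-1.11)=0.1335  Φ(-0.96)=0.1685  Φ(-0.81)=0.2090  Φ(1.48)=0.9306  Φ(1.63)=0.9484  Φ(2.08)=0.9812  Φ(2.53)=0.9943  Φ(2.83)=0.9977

Lower: z₀ + z₁ = 0.151 + (-1.645) = -1.494; 1 − a(z₀+z₁) = 1 − (0.039)(-1.494) = 1.0583; argument = 0.151 + (-1.494)/1.0583 = -1.2607 → -1.26.
α₁ = Φ(-1.26) = 0.1038; rank = round(100 × 0.1038) = 10; θ*₍10₎ = 5.580.
Upper: z₀ + z₂ = 1.796; 1 − a(z₀+z₂) = 0.9300; argument = 2.0823 → 2.08; α₂ = 0.9812; rank = 98; θ*₍98₎ = 6.802.

(5.580, 6.802)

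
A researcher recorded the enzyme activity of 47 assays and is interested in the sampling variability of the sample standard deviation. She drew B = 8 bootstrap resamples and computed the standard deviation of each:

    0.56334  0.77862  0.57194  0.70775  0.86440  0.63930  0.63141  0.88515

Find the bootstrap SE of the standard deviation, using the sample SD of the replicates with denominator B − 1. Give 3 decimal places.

SE* = 0.126

Bootstrap SE is the standard deviation of the 8 replicate standard deviations.
Mean of replicates: (0.56334 + 0.77862 + 0.57194 + 0.70775 + 0.86440 + 0.63930 + 0.63141 + 0.88515) / 8 = 5.641910 / 8 = 0.705239
Sum of squared deviations: (−0.141899)² + (+0.073381)² + (−0.133299)² + (+0.002511)² + (+0.159161)² + (−0.065939)² + (−0.073829)² + (+0.179911)² = 0.110794
Variance = 0.110794 / 7 = 0.015828
SE* = √0.015828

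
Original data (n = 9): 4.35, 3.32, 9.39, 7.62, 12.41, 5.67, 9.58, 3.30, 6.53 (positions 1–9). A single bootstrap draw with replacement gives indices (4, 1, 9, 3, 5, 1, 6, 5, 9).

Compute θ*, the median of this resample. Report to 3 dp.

θ* = 6.530

Resample values: 7.62, 4.35, 6.53, 9.39, 12.41, 4.35, 5.67, 12.41, 6.53.
Sorted: 4.35, 4.35, 5.67, 6.53, 6.53, 7.62, 9.39, 12.41, 12.41
Median = middle value = 6.530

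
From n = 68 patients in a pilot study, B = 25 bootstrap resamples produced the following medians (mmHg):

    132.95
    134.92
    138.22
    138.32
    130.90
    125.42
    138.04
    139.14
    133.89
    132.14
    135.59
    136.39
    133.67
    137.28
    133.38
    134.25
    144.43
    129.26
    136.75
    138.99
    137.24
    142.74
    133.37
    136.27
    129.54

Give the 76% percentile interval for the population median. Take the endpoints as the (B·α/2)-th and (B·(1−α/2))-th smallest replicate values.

Sorted replicates: 125.42, 129.26, 129.54, 130.90, 132.14, 132.95, 133.37, 133.38, 133.67, 133.89, 134.25, 134.92, 135.59, 136.27, 136.39, 136.75, 137.24, 137.28, 138.04, 138.22, 138.32, 138.99, 139.14, 142.74, 144.43
α = 0.24; lower rank = 25 × 0.120 = 3; upper rank = 25 × 0.880 = 22.
The 3rd smallest replicate is 129.54; the 22nd is 138.99.

(129.54, 138.99)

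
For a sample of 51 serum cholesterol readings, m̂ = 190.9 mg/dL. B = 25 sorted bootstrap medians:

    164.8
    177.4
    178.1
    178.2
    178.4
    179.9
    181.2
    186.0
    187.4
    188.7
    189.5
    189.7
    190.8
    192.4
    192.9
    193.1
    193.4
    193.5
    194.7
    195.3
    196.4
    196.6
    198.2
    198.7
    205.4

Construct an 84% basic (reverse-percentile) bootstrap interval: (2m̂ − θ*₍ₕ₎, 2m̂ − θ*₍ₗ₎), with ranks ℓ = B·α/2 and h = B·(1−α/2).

(183.6, 204.4)

Percentile endpoints at ranks 2 and 23: θ*₍2₎ = 177.4, θ*₍23₎ = 198.2.
Basic interval reflects these around m̂:
  lower = 2 × 190.9 − 198.2 = 183.6
  upper = 2 × 190.9 − 177.4 = 204.4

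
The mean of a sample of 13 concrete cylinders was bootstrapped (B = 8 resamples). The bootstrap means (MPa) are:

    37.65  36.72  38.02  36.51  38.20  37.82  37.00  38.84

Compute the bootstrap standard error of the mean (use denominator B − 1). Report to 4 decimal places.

Bootstrap SE is the standard deviation of the 8 replicate means.
Mean of replicates: (37.65 + 36.72 + 38.02 + 36.51 + 38.20 + 37.82 + 37.00 + 38.84) / 8 = 300.76000 / 8 = 37.59500
Sum of squared deviations: (+0.05500)² + (−0.87500)² + (+0.42500)² + (−1.08500)² + (+0.60500)² + (+0.22500)² + (−0.59500)² + (+1.24500)² = 4.44720
Variance = 4.44720 / 7 = 0.63531
SE* = √0.63531

SE* = 0.7971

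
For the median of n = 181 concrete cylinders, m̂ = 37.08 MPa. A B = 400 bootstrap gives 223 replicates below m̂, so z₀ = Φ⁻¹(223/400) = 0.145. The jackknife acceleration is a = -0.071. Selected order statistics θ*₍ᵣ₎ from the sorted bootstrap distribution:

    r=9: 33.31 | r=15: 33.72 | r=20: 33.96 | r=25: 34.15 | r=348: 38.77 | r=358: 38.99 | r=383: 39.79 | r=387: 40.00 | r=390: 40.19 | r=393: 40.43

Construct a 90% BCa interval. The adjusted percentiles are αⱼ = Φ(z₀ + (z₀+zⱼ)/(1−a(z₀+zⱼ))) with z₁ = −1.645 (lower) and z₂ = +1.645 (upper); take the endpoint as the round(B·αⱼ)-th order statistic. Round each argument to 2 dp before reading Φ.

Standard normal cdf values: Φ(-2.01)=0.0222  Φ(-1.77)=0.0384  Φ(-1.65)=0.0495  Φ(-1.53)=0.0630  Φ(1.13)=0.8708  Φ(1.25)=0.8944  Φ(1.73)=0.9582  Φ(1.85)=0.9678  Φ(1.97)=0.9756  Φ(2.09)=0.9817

Lower: z₀ + z₁ = 0.145 + (-1.645) = -1.500; 1 − a(z₀+z₁) = 1 − (-0.071)(-1.500) = 0.8935; argument = 0.145 + (-1.500)/0.8935 = -1.5338 → -1.53.
α₁ = Φ(-1.53) = 0.0630; rank = round(400 × 0.0630) = 25; θ*₍25₎ = 34.15.
Upper: z₀ + z₂ = 1.790; 1 − a(z₀+z₂) = 1.1271; argument = 1.7332 → 1.73; α₂ = 0.9582; rank = 383; θ*₍383₎ = 39.79.

(34.15, 39.79)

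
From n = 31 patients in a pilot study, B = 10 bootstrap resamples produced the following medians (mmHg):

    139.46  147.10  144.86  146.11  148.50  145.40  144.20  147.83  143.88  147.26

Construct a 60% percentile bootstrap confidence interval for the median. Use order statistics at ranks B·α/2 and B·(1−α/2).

Sorted replicates: 139.46, 143.88, 144.20, 144.86, 145.40, 146.11, 147.10, 147.26, 147.83, 148.50
α = 0.40; lower rank = 10 × 0.200 = 2; upper rank = 10 × 0.800 = 8.
The 2nd smallest replicate is 143.88; the 8th is 147.26.

(143.88, 147.26)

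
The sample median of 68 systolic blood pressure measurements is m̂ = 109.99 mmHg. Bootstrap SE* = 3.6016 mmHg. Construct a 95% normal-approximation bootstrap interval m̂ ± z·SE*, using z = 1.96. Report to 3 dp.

(102.931, 117.049)

Margin = 1.96 × 3.6016 = 7.0591
Interval: 109.99 ± 7.0591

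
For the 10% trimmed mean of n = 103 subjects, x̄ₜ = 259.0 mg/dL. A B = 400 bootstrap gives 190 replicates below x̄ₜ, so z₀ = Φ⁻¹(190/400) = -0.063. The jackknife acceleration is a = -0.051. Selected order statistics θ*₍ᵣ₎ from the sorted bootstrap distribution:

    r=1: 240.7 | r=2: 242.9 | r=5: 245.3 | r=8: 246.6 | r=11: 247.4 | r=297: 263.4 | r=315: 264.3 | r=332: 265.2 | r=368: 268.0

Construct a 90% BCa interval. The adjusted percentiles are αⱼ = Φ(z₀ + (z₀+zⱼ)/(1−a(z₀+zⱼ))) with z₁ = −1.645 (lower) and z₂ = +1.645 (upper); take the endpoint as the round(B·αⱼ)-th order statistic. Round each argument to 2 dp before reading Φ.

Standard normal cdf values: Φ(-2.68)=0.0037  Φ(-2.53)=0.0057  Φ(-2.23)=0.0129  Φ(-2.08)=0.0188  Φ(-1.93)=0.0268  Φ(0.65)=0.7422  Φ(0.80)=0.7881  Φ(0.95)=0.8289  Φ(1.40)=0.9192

(247.4, 268.0)

Lower: z₀ + z₁ = -0.063 + (-1.645) = -1.708; 1 − a(z₀+z₁) = 1 − (-0.051)(-1.708) = 0.9129; argument = -0.063 + (-1.708)/0.9129 = -1.9340 → -1.93.
α₁ = Φ(-1.93) = 0.0268; rank = round(400 × 0.0268) = 11; θ*₍11₎ = 247.4.
Upper: z₀ + z₂ = 1.582; 1 − a(z₀+z₂) = 1.0807; argument = 1.4009 → 1.40; α₂ = 0.9192; rank = 368; θ*₍368₎ = 268.0.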